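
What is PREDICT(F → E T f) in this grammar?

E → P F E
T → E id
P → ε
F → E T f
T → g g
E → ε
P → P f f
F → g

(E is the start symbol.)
PREDICT(F → E T f) = (FIRST(RHS) \ {ε}) ∪ (FOLLOW(F) if ε ∈ FIRST(RHS), i.e. RHS ⇒* ε)
FIRST(E) = { 'f', 'g', 'id', ε }
FIRST(T) = { 'f', 'g', 'id' }
FIRST(E T f) = { 'f', 'g', 'id' }
ε ∉ FIRST(E T f), so FOLLOW(F) is not added.
PREDICT(F → E T f) = { 'f', 'g', 'id' }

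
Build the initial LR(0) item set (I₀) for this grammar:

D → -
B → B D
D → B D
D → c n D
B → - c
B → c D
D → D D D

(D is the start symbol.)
{ [B → . - c], [B → . B D], [B → . c D], [D → . -], [D → . B D], [D → . D D D], [D → . c n D], [D' → . D] }

First, augment the grammar with D' → D
I₀ = CLOSURE({ [D' → . D] }):
  [D' → . D] has the dot before D: add [D → . -], [D → . B D], [D → . c n D], [D → . D D D]
  [D → . B D] has the dot before B: add [B → . B D], [B → . - c], [B → . c D]
No further items can be added.

I₀ = { [B → . - c], [B → . B D], [B → . c D], [D → . -], [D → . B D], [D → . D D D], [D → . c n D], [D' → . D] }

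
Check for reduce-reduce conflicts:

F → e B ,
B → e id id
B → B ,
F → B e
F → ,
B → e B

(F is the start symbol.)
Yes — I11: [B → B , .] vs [F → e B , .]

A reduce-reduce conflict occurs when an LR(0) state has two complete items [A → α .] and [B → β .] — both call for a reduction, and with no lookahead the parser cannot choose between them.

Augment with F' → F and build the canonical LR(0) collection (I0 = CLOSURE({[F' → . F]}), then GOTO on every symbol after a dot until no new states appear). It has 13 states:
  I0: { [B → . B ,], [B → . e B], [B → . e id id], [F → . ,], [F → . B e], [F → . e B ,], [F' → . F] }  — shift
  I1: { [F → , .] }  — reduce
  I2: { [B → B . ,], [F → B . e] }  — shift
  I3: { [F' → F .] }  — accept
  I4: { [B → . B ,], [B → . e B], [B → . e id id], [B → e . B], [B → e . id id], [F → e . B ,] }  — shift
  I5: { [B → B . ,], [B → e B .], [F → e B . ,] }  — shift, reduce
  I6: { [B → . B ,], [B → . e B], [B → . e id id], [B → e . B], [B → e . id id] }  — shift
  I7: { [B → e id . id] }  — shift
  I8: { [B → e id id .] }  — reduce
  I9: { [B → B . ,], [B → e B .] }  — shift, reduce
  I10: { [B → B , .] }  — reduce
  I11: { [B → B , .], [F → e B , .] }  — 2 reduces
  I12: { [F → B e .] }  — reduce

I11 contains complete items [B → B , .], [F → e B , .] — reduce-reduce conflict.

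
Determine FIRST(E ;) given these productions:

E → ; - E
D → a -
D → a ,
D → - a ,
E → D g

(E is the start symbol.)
FIRST sets of the non-terminals involved (from the grammar, by fixed-point iteration):
  FIRST(E) = { '-', ';', 'a' }

To compute FIRST(E ;), process the symbols left to right:
Symbol E is a non-terminal. Add FIRST(E) \ {ε} = { '-', ';', 'a' }
E is not nullable (ε ∉ FIRST(E)), so stop here.
FIRST(E ;) = { '-', ';', 'a' }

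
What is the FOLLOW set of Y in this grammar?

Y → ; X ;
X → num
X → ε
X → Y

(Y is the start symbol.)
{ $, ';' }

To compute FOLLOW(Y), find every occurrence of Y on a right-hand side N → α Y β: add FIRST(β) \ {ε}, and if β is empty or nullable also add FOLLOW(N). Iterate to a fixed point.

Y is the start symbol, so $ ∈ FOLLOW(Y).
In X → Y: Y is at the end, add FOLLOW(X)

The FOLLOW sets referred to above (computed the same way, to a fixed point):
  FOLLOW(X) = { ';' }

Taking the union: FOLLOW(Y) = { $, ';' }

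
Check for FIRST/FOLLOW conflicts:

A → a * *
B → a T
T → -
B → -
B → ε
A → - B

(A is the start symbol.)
A FIRST/FOLLOW conflict occurs when a non-terminal N has a nullable alternative N → β (β ⇒* ε) and another alternative N → α with FIRST(α) ∩ FOLLOW(N) ≠ ∅: on such a lookahead the parser cannot decide between expanding α and letting N vanish via β.

Nullable non-terminals: B.

B: nullable alternative(s) B → ε; FOLLOW(B) = { $ }
  B → a T: FIRST \ {ε} = { 'a' } — disjoint from FOLLOW(B)
  B → -: FIRST \ {ε} = { '-' } — disjoint from FOLLOW(B)
  B → ε: FIRST \ {ε} = { } — this is the only nullable alternative, skip

A, T have no nullable alternative, so no FIRST/FOLLOW check is needed there.

No FIRST/FOLLOW conflicts found.

Answer: No FIRST/FOLLOW conflicts.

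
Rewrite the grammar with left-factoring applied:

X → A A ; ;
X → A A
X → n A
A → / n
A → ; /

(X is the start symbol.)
Left-factoring transforms A → αβ₁ | αβ₂ into A → αA' and A' → β₁ | β₂
(α is the longest common prefix among the alternatives). Repeat until
no nonterminal has two alternatives with a common prefix.

Round 1: X has alternatives sharing prefix 'A A'. Introduce X': X → A A X'
  Add: X' → ; ;
  Add: X' → ε

No remaining common prefixes — done.

Resulting grammar:
X → A A X'
X' → ; ;
X' → ε
X → n A
A → / n
A → ; /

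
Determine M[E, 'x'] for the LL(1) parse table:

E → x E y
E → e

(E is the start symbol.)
To find M[E, 'x'], we find productions for E where 'x' is in the predict set (PREDICT(N → α) = (FIRST(α) \ {ε}) ∪ (FOLLOW(N) if α ⇒* ε)).

E → x E y: PREDICT = { 'x' }
  'x' is in predict set, so this production goes in M[E, 'x']
E → e: PREDICT = { 'e' }

M[E, 'x'] = E → x E y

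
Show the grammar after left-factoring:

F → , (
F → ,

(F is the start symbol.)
F → , F'
F' → (
F' → ε

Left-factoring transforms A → αβ₁ | αβ₂ into A → αA' and A' → β₁ | β₂
(α is the longest common prefix among the alternatives). Repeat until
no nonterminal has two alternatives with a common prefix.

Round 1: F has alternatives sharing prefix ','. Introduce F': F → , F'
  Add: F' → (
  Add: F' → ε

No remaining common prefixes — done.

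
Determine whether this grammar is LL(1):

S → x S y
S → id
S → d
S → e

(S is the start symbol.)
For S:
  PREDICT(S → x S y) = { 'x' }
  PREDICT(S → id) = { 'id' }
  PREDICT(S → d) = { 'd' }
  PREDICT(S → e) = { 'e' }

All predict sets are disjoint. The grammar IS LL(1).

Answer: Yes, the grammar is LL(1).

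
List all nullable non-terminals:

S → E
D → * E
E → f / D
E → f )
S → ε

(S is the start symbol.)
{ 'S' }

A non-terminal is nullable if it can derive ε (the empty string): either it has an ε-production, or it has a production whose right-hand side consists entirely of nullable non-terminals.

ε-productions: S → ε
So S is immediately nullable.
No further non-terminal can be added: every production for the remaining non-terminals contains a terminal or a non-nullable non-terminal.
Nullable = { 'S' }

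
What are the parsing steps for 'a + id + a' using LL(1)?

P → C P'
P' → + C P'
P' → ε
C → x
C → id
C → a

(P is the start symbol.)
LL(1) parsing maintains a stack (initially the start symbol over $) and the input. At each step: if the stack top is a terminal, match it against the current input token; if it is a non-terminal N, replace it with the RHS of M[N, lookahead] (the unique production whose predict set contains the lookahead).

Stack is shown with the top on the left.

Stack     Input         Action
------------------------------
P $       a + id + a $  output P → C P'
C P' $    a + id + a $  output C → a
a P' $    a + id + a $  match 'a'
P' $      + id + a $    output P' → + C P'
+ C P' $  + id + a $    match '+'
C P' $    id + a $      output C → id
id P' $   id + a $      match 'id'
P' $      + a $         output P' → + C P'
+ C P' $  + a $         match '+'
C P' $    a $           output C → a
a P' $    a $           match 'a'
P' $      $             output P' → ε
$         $             accept

The string is accepted.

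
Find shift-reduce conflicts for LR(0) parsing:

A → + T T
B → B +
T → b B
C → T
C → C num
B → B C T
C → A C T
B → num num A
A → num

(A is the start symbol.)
Yes — I6: [T → b B .] vs [A → . + T T]; I10: [B → B + .] vs [T → . b B]

A shift-reduce conflict occurs when an LR(0) state has both:
  - a complete (reduce) item [A → α .] (dot at the end), and
  - a shift item [B → β . c γ] (dot before a terminal).

Augment with A' → A and build the canonical LR(0) collection (I0 = CLOSURE({[A' → . A]}), then GOTO on every symbol after a dot until no new states appear). It has 19 states:
  I0: { [A → . + T T], [A → . num], [A' → . A] }  — shift
  I1: { [A → + . T T], [T → . b B] }  — shift
  I2: { [A' → A .] }  — accept
  I3: { [A → num .] }  — reduce
  I4: { [A → + T . T], [T → . b B] }  — shift
  I5: { [B → . B +], [B → . B C T], [B → . num num A], [T → b . B] }  — shift
  I6: { [A → . + T T], [A → . num], [B → B . +], [B → B . C T], [C → . A C T], [C → . C num], [C → . T], [T → . b B], [T → b B .] }  — shift, reduce
  I7: { [B → num . num A] }  — shift
  I8: { [A → . + T T], [A → . num], [B → num num . A] }  — shift
  I9: { [B → num num A .] }  — reduce
  I10: { [A → + . T T], [B → B + .], [T → . b B] }  — shift, reduce
  I11: { [A → . + T T], [A → . num], [C → . A C T], [C → . C num], [C → . T], [C → A . C T], [T → . b B] }  — shift
  I12: { [B → B C . T], [C → C . num], [T → . b B] }  — shift
  I13: { [C → T .] }  — reduce
  I14: { [B → B C T .] }  — reduce
  I15: { [C → C num .] }  — reduce
  I16: { [C → A C . T], [C → C . num], [T → . b B] }  — shift
  I17: { [C → A C T .] }  — reduce
  I18: { [A → + T T .] }  — reduce

I6 contains reduce item [T → b B .] and shift items [A → . + T T], [A → . num], [B → B . +], [T → . b B] — shift-reduce conflict.
I10 contains reduce item [B → B + .] and shift item [T → . b B] — shift-reduce conflict.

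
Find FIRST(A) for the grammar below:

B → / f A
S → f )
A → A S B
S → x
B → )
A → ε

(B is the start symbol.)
To compute FIRST(A), examine every production with A on the left-hand side, reading each right-hand side left to right until a non-nullable symbol is reached.

FIRST sets of the other non-terminals involved (by the same procedure, iterated to a fixed point):
  FIRST(S) = { 'f', 'x' }

From A → A S B:
  - A is the symbol being defined: contributes nothing new
    A is nullable, so continue to the next symbol
  - S is a non-terminal: add FIRST(S) \ {ε} = { 'f', 'x' }
    S is not nullable, so stop
From A → ε:
  - ε-production, so ε ∈ FIRST(A)

Collecting: FIRST(A) = { 'f', 'x', ε }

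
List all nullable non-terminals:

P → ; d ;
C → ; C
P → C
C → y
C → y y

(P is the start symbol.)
A non-terminal is nullable if it can derive ε (the empty string): either it has an ε-production, or it has a production whose right-hand side consists entirely of nullable non-terminals.

There are no ε-productions, so no non-terminal can derive ε.
No non-terminals are nullable.

Answer: None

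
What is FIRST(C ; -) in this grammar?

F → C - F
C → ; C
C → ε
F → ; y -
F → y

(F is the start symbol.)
{ ';' }

FIRST sets of the non-terminals involved (from the grammar, by fixed-point iteration):
  FIRST(C) = { ';', ε }

To compute FIRST(C ; -), process the symbols left to right:
Symbol C is a non-terminal. Add FIRST(C) \ {ε} = { ';' }
C is nullable (ε ∈ FIRST(C)), continue to the next symbol.
Symbol ; is a terminal. Add ';' and stop.
FIRST(C ; -) = { ';' }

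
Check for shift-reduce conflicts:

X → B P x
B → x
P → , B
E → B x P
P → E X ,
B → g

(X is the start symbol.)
No shift-reduce conflicts

A shift-reduce conflict occurs when an LR(0) state has both:
  - a complete (reduce) item [A → α .] (dot at the end), and
  - a shift item [B → β . c γ] (dot before a terminal).

Augment with X' → X and build the canonical LR(0) collection (I0 = CLOSURE({[X' → . X]}), then GOTO on every symbol after a dot until no new states appear). It has 15 states:
  I0: { [B → . g], [B → . x], [X → . B P x], [X' → . X] }  — shift
  I1: { [B → . g], [B → . x], [E → . B x P], [P → . , B], [P → . E X ,], [X → B . P x] }  — shift
  I2: { [X' → X .] }  — accept
  I3: { [B → g .] }  — reduce
  I4: { [B → x .] }  — reduce
  I5: { [B → . g], [B → . x], [P → , . B] }  — shift
  I6: { [E → B . x P] }  — shift
  I7: { [B → . g], [B → . x], [P → E . X ,], [X → . B P x] }  — shift
  I8: { [X → B P . x] }  — shift
  I9: { [X → B P x .] }  — reduce
  I10: { [P → E X . ,] }  — shift
  I11: { [P → E X , .] }  — reduce
  I12: { [B → . g], [B → . x], [E → . B x P], [E → B x . P], [P → . , B], [P → . E X ,] }  — shift
  I13: { [E → B x P .] }  — reduce
  I14: { [P → , B .] }  — reduce

No state contains both a complete item and a shift item.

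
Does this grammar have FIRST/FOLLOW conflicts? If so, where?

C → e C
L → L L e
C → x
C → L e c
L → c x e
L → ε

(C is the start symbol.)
Yes. L → L L e with FOLLOW(L) on { 'c', 'e' }; L → c x e with FOLLOW(L) on { 'c' }

A FIRST/FOLLOW conflict occurs when a non-terminal N has a nullable alternative N → β (β ⇒* ε) and another alternative N → α with FIRST(α) ∩ FOLLOW(N) ≠ ∅: on such a lookahead the parser cannot decide between expanding α and letting N vanish via β.

Nullable non-terminals: L.
FIRST sets used below: FIRST(L) = { 'c', 'e', ε }

L: nullable alternative(s) L → ε; FOLLOW(L) = { 'c', 'e' }
  L → L L e: FIRST \ {ε} = { 'c', 'e' } — overlaps FOLLOW(L) on { 'c', 'e' }: CONFLICT
  L → c x e: FIRST \ {ε} = { 'c' } — overlaps FOLLOW(L) on { 'c' }: CONFLICT
  L → ε: FIRST \ {ε} = { } — this is the only nullable alternative, skip

C has no nullable alternative, so no FIRST/FOLLOW check is needed there.

So the grammar has 2 FIRST/FOLLOW conflicts (marked CONFLICT above).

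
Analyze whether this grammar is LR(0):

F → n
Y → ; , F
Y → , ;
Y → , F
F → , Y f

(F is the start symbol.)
Yes, the grammar is LR(0)

A grammar is LR(0) if no state in the canonical LR(0) collection has:
  - both a shift item (dot before a terminal) and a complete item (shift-reduce conflict), or
  - two or more complete items (reduce-reduce conflict; the accept item [F' → F .] counts as a complete item here).

Augment with F' → F and build the canonical LR(0) collection (I0 = CLOSURE({[F' → . F]}), then GOTO on every symbol after a dot until no new states appear). It has 12 states:
  I0: { [F → . , Y f], [F → . n], [F' → . F] }  — shift
  I1: { [F → , . Y f], [Y → . , ;], [Y → . , F], [Y → . ; , F] }  — shift
  I2: { [F' → F .] }  — accept
  I3: { [F → n .] }  — reduce
  I4: { [F → . , Y f], [F → . n], [Y → , . ;], [Y → , . F] }  — shift
  I5: { [Y → ; . , F] }  — shift
  I6: { [F → , Y . f] }  — shift
  I7: { [F → , Y f .] }  — reduce
  I8: { [F → . , Y f], [F → . n], [Y → ; , . F] }  — shift
  I9: { [Y → ; , F .] }  — reduce
  I10: { [Y → , ; .] }  — reduce
  I11: { [Y → , F .] }  — reduce

Every state is either a pure shift/goto state or contains exactly one complete item and nothing to shift — no conflicts. The grammar is LR(0).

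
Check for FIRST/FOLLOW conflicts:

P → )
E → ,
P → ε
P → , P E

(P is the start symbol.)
Yes. P → ',' P E with FOLLOW(P) on { ',' }

A FIRST/FOLLOW conflict occurs when a non-terminal N has a nullable alternative N → β (β ⇒* ε) and another alternative N → α with FIRST(α) ∩ FOLLOW(N) ≠ ∅: on such a lookahead the parser cannot decide between expanding α and letting N vanish via β.

Nullable non-terminals: P.

P: nullable alternative(s) P → ε; FOLLOW(P) = { $, ',' }
  P → ): FIRST \ {ε} = { ')' } — disjoint from FOLLOW(P)
  P → ε: FIRST \ {ε} = { } — this is the only nullable alternative, skip
  P → , P E: FIRST \ {ε} = { ',' } — overlaps FOLLOW(P) on { ',' }: CONFLICT

E has no nullable alternative, so no FIRST/FOLLOW check is needed there.

So the grammar has 1 FIRST/FOLLOW conflict (marked CONFLICT above).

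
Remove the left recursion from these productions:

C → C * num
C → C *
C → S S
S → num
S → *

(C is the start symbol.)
C is directly left-recursive. The standard transformation for
  A → A α₁ | ... | A α_m | β₁ | ... | β_n
is
  A  → β₁ A' | ... | β_n A'
  A' → α₁ A' | ... | α_m A' | ε

C → S S becomes C → S S C'
C → C * num becomes C' → * num C'
C → C * becomes C' → * C'
Add C' → ε

Productions for other non-terminals are unchanged:
  S → num
  S → *

Resulting grammar:
C → S S C'
C' → * num C'
C' → * C'
C' → ε
S → num
S → *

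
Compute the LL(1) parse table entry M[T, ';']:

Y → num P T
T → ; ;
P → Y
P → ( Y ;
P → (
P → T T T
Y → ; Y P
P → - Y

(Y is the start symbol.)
T → ; ;

To find M[T, ';'], we find productions for T where ';' is in the predict set (PREDICT(N → α) = (FIRST(α) \ {ε}) ∪ (FOLLOW(N) if α ⇒* ε)).

T → ; ;: PREDICT = { ';' }
  ';' is in predict set, so this production goes in M[T, ';']

M[T, ';'] = T → ; ;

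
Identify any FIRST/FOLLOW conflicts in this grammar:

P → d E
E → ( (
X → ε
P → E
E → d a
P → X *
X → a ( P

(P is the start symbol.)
No FIRST/FOLLOW conflicts.

A FIRST/FOLLOW conflict occurs when a non-terminal N has a nullable alternative N → β (β ⇒* ε) and another alternative N → α with FIRST(α) ∩ FOLLOW(N) ≠ ∅: on such a lookahead the parser cannot decide between expanding α and letting N vanish via β.

Nullable non-terminals: X.

X: nullable alternative(s) X → ε; FOLLOW(X) = { '*' }
  X → ε: FIRST \ {ε} = { } — this is the only nullable alternative, skip
  X → a ( P: FIRST \ {ε} = { 'a' } — disjoint from FOLLOW(X)

E, P have no nullable alternative, so no FIRST/FOLLOW check is needed there.

No FIRST/FOLLOW conflicts found.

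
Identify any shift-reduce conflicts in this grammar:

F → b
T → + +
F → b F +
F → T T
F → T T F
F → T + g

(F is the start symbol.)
Yes — I4: [F → b .] vs [F → . b]; I8: [F → T T .] vs [F → . b]

Augment with F' → F and build the canonical LR(0) collection (I0 = CLOSURE({[F' → . F]}), then GOTO on every symbol after a dot until no new states appear). It has 12 states:
  I0: { [F → . T + g], [F → . T T F], [F → . T T], [F → . b F +], [F → . b], [F' → . F], [T → . + +] }  — shift
  I1: { [T → + . +] }  — shift
  I2: { [F' → F .] }  — accept
  I3: { [F → T . + g], [F → T . T F], [F → T . T], [T → . + +] }  — shift
  I4: { [F → . T + g], [F → . T T F], [F → . T T], [F → . b F +], [F → . b], [F → b . F +], [F → b .], [T → . + +] }  — shift, reduce
  I5: { [F → b F . +] }  — shift
  I6: { [F → b F + .] }  — reduce
  I7: { [F → T + . g], [T → + . +] }  — shift
  I8: { [F → . T + g], [F → . T T F], [F → . T T], [F → . b F +], [F → . b], [F → T T . F], [F → T T .], [T → . + +] }  — shift, reduce
  I9: { [F → T T F .] }  — reduce
  I10: { [T → + + .] }  — reduce
  I11: { [F → T + g .] }  — reduce

I4 contains reduce item [F → b .] and shift items [F → . b], [F → . b F +], [T → . + +] — shift-reduce conflict.
I8 contains reduce item [F → T T .] and shift items [F → . b], [F → . b F +], [T → . + +] — shift-reduce conflict.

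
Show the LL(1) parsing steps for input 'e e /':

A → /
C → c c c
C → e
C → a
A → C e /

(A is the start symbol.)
LL(1) parsing maintains a stack (initially the start symbol over $) and the input. At each step: if the stack top is a terminal, match it against the current input token; if it is a non-terminal N, replace it with the RHS of M[N, lookahead] (the unique production whose predict set contains the lookahead).

Stack is shown with the top on the left.

Stack    Input    Action
------------------------
A $      e e / $  output A → C e /
C e / $  e e / $  output C → e
e e / $  e e / $  match 'e'
e / $    e / $    match 'e'
/ $      / $      match '/'
$        $        accept

The string is accepted.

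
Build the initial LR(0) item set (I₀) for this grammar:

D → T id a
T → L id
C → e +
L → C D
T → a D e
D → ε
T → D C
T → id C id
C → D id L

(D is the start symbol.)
{ [C → . D id L], [C → . e +], [D → . T id a], [D → .], [D' → . D], [L → . C D], [T → . D C], [T → . L id], [T → . a D e], [T → . id C id] }

First, augment the grammar with D' → D
I₀ = CLOSURE({ [D' → . D] }):
  [D' → . D] has the dot before D: add [D → . T id a], [D → .]
  [D → . T id a] has the dot before T: add [T → . L id], [T → . a D e], [T → . D C], [T → . id C id]
  [T → . L id] has the dot before L: add [L → . C D]
  [L → . C D] has the dot before C: add [C → . e +], [C → . D id L]
No further items can be added.

I₀ = { [C → . D id L], [C → . e +], [D → . T id a], [D → .], [D' → . D], [L → . C D], [T → . D C], [T → . L id], [T → . a D e], [T → . id C id] }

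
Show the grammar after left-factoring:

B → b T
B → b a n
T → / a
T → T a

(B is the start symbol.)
Left-factoring transforms A → αβ₁ | αβ₂ into A → αA' and A' → β₁ | β₂
(α is the longest common prefix among the alternatives). Repeat until
no nonterminal has two alternatives with a common prefix.

Round 1: B has alternatives sharing prefix 'b'. Introduce B': B → b B'
  Add: B' → T
  Add: B' → a n

No remaining common prefixes — done.

Resulting grammar:
B → b B'
B' → T
B' → a n
T → / a
T → T a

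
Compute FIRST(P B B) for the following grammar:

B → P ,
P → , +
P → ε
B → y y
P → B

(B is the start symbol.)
{ ',', 'y' }

FIRST sets of the non-terminals involved (from the grammar, by fixed-point iteration):
  FIRST(P) = { ',', 'y', ε }
  FIRST(B) = { ',', 'y' }

To compute FIRST(P B B), process the symbols left to right:
Symbol P is a non-terminal. Add FIRST(P) \ {ε} = { ',', 'y' }
P is nullable (ε ∈ FIRST(P)), continue to the next symbol.
Symbol B is a non-terminal. Add FIRST(B) \ {ε} = { ',', 'y' }
B is not nullable (ε ∉ FIRST(B)), so stop here.
FIRST(P B B) = { ',', 'y' }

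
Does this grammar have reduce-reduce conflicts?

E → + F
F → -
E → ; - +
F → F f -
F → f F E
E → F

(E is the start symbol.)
Augment with E' → E and build the canonical LR(0) collection (I0 = CLOSURE({[E' → . E]}), then GOTO on every symbol after a dot until no new states appear). It has 16 states:
  I0: { [E → . + F], [E → . ; - +], [E → . F], [E' → . E], [F → . -], [F → . F f -], [F → . f F E] }  — shift
  I1: { [E → + . F], [F → . -], [F → . F f -], [F → . f F E] }  — shift
  I2: { [F → - .] }  — reduce
  I3: { [E → ; . - +] }  — shift
  I4: { [E' → E .] }  — accept
  I5: { [E → F .], [F → F . f -] }  — shift, reduce
  I6: { [F → . -], [F → . F f -], [F → . f F E], [F → f . F E] }  — shift
  I7: { [E → . + F], [E → . ; - +], [E → . F], [F → . -], [F → . F f -], [F → . f F E], [F → F . f -], [F → f F . E] }  — shift
  I8: { [F → f F E .] }  — reduce
  I9: { [F → . -], [F → . F f -], [F → . f F E], [F → F f . -], [F → f . F E] }  — shift
  I10: { [F → - .], [F → F f - .] }  — 2 reduces
  I11: { [F → F f . -] }  — shift
  I12: { [F → F f - .] }  — reduce
  I13: { [E → ; - . +] }  — shift
  I14: { [E → ; - + .] }  — reduce
  I15: { [E → + F .], [F → F . f -] }  — shift, reduce

I10 contains complete items [F → - .], [F → F f - .] — reduce-reduce conflict.

Answer: Yes — I10: [F → - .] vs [F → F f - .]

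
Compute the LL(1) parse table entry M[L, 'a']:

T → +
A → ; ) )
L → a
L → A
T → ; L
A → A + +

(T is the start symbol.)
L → a

To find M[L, 'a'], we find productions for L where 'a' is in the predict set (PREDICT(N → α) = (FIRST(α) \ {ε}) ∪ (FOLLOW(N) if α ⇒* ε)).

Relevant sets:
  FIRST(A) = { ';' }

L → a: PREDICT = { 'a' }
  'a' is in predict set, so this production goes in M[L, 'a']
L → A: PREDICT = { ';' }

M[L, 'a'] = L → a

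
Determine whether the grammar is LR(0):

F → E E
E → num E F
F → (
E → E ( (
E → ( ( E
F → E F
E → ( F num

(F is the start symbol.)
Augment with F' → F and build the canonical LR(0) collection (I0 = CLOSURE({[F' → . F]}), then GOTO on every symbol after a dot until no new states appear). It has 16 states:
  I0: { [E → . ( ( E], [E → . ( F num], [E → . E ( (], [E → . num E F], [F → . (], [F → . E E], [F → . E F], [F' → . F] }  — shift
  I1: { [E → ( . ( E], [E → ( . F num], [E → . ( ( E], [E → . ( F num], [E → . E ( (], [E → . num E F], [F → ( .], [F → . (], [F → . E E], [F → . E F] }  — shift, reduce
  I2: { [E → . ( ( E], [E → . ( F num], [E → . E ( (], [E → . num E F], [E → E . ( (], [F → . (], [F → . E E], [F → . E F], [F → E . E], [F → E . F] }  — shift
  I3: { [F' → F .] }  — accept
  I4: { [E → . ( ( E], [E → . ( F num], [E → . E ( (], [E → . num E F], [E → num . E F] }  — shift
  I5: { [E → ( . ( E], [E → ( . F num], [E → . ( ( E], [E → . ( F num], [E → . E ( (], [E → . num E F], [F → . (], [F → . E E], [F → . E F] }  — shift
  I6: { [E → . ( ( E], [E → . ( F num], [E → . E ( (], [E → . num E F], [E → E . ( (], [E → num E . F], [F → . (], [F → . E E], [F → . E F] }  — shift
  I7: { [E → ( . ( E], [E → ( . F num], [E → . ( ( E], [E → . ( F num], [E → . E ( (], [E → . num E F], [E → E ( . (], [F → ( .], [F → . (], [F → . E E], [F → . E F] }  — shift, reduce
  I8: { [E → num E F .] }  — reduce
  I9: { [E → ( ( . E], [E → ( . ( E], [E → ( . F num], [E → . ( ( E], [E → . ( F num], [E → . E ( (], [E → . num E F], [E → E ( ( .], [F → ( .], [F → . (], [F → . E E], [F → . E F] }  — shift, 2 reduces
  I10: { [E → ( F . num] }  — shift
  I11: { [E → ( F num .] }  — reduce
  I12: { [E → ( ( . E], [E → ( . ( E], [E → ( . F num], [E → . ( ( E], [E → . ( F num], [E → . E ( (], [E → . num E F], [F → ( .], [F → . (], [F → . E E], [F → . E F] }  — shift, reduce
  I13: { [E → ( ( E .], [E → . ( ( E], [E → . ( F num], [E → . E ( (], [E → . num E F], [E → E . ( (], [F → . (], [F → . E E], [F → . E F], [F → E . E], [F → E . F] }  — shift, reduce
  I14: { [E → . ( ( E], [E → . ( F num], [E → . E ( (], [E → . num E F], [E → E . ( (], [F → . (], [F → . E E], [F → . E F], [F → E . E], [F → E . F], [F → E E .] }  — shift, reduce
  I15: { [F → E F .] }  — reduce

Conflict in state I1:
  Shift-reduce conflict between [F → ( .] and [E → . ( ( E]
So the grammar is NOT LR(0).

Answer: No. Shift-reduce conflict between [F → ( .] and [E → . ( ( E]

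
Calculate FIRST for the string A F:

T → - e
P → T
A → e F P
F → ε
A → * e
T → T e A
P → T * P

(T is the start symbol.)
{ '*', 'e' }

FIRST sets of the non-terminals involved (from the grammar, by fixed-point iteration):
  FIRST(A) = { '*', 'e' }

To compute FIRST(A F), process the symbols left to right:
Symbol A is a non-terminal. Add FIRST(A) \ {ε} = { '*', 'e' }
A is not nullable (ε ∉ FIRST(A)), so stop here.
FIRST(A F) = { '*', 'e' }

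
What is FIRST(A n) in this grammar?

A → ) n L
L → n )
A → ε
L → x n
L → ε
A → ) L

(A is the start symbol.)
FIRST sets of the non-terminals involved (from the grammar, by fixed-point iteration):
  FIRST(A) = { ')', ε }

To compute FIRST(A n), process the symbols left to right:
Symbol A is a non-terminal. Add FIRST(A) \ {ε} = { ')' }
A is nullable (ε ∈ FIRST(A)), continue to the next symbol.
Symbol n is a terminal. Add 'n' and stop.
FIRST(A n) = { ')', 'n' }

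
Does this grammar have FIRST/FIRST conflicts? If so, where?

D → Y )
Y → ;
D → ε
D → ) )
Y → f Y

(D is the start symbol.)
No FIRST/FIRST conflicts.

A FIRST/FIRST conflict occurs when two productions N → α and N → β for the same non-terminal have FIRST(α) ∩ FIRST(β) ≠ ∅ (with ε ∈ FIRST of a nullable right-hand side, so two nullable alternatives also conflict).

FIRST sets of the non-terminals at (or reachable through a nullable prefix from) the front of some alternative:
  FIRST(Y) = { ';', 'f' }

Productions for D:
  D → Y ): FIRST = { ';', 'f' }
  D → ε: FIRST = { ε }
  D → ) ): FIRST = { ')' }
Productions for Y:
  Y → ;: FIRST = { ';' }
  Y → f Y: FIRST = { 'f' }

All alternatives of each non-terminal have pairwise disjoint FIRST sets.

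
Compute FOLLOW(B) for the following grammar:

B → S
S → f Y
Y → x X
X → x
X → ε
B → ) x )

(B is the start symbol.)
{ $ }

B is the start symbol, so $ ∈ FOLLOW(B).
B does not occur on any right-hand side.

Taking the union: FOLLOW(B) = { $ }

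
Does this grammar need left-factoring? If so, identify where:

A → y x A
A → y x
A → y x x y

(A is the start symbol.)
Yes, A has productions with common prefix 'y x'

Left-factoring is needed when two productions for the same non-terminal
share a common prefix on the right-hand side.

Productions for A:
  A → y x A
  A → y x
  A → y x x y

Found common prefix 'y x' in productions for A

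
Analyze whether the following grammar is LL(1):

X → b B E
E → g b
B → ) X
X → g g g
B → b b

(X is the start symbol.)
A grammar is LL(1) if for each non-terminal N with multiple productions, the predict sets of those productions are pairwise disjoint, where PREDICT(N → α) = (FIRST(α) \ {ε}) ∪ (FOLLOW(N) if α ⇒* ε).

For X:
  PREDICT(X → b B E) = { 'b' }
  PREDICT(X → g g g) = { 'g' }
For B:
  PREDICT(B → ')' X) = { ')' }
  PREDICT(B → b b) = { 'b' }
E has a single production, so nothing to check there.

All predict sets are disjoint. The grammar IS LL(1).

Answer: Yes, the grammar is LL(1).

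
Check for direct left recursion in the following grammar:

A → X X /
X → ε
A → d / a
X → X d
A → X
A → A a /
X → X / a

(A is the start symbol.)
A → X X /: starts with X
X → ε: starts with ε
A → d / a: starts with d
X → X d: LEFT RECURSIVE (starts with X)
A → X: starts with X
A → A a /: LEFT RECURSIVE (starts with A)
X → X / a: LEFT RECURSIVE (starts with X)

The grammar has direct left recursion on: X, A.

Answer: Yes, X, A are left-recursive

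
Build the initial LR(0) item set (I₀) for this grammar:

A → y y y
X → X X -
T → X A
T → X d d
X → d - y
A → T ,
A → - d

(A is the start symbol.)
First, augment the grammar with A' → A
I₀ = CLOSURE({ [A' → . A] }):
  [A' → . A] has the dot before A: add [A → . y y y], [A → . T ,], [A → . - d]
  [A → . T ,] has the dot before T: add [T → . X A], [T → . X d d]
  [T → . X A] has the dot before X: add [X → . X X -], [X → . d - y]
No further items can be added.

I₀ = { [A → . - d], [A → . T ,], [A → . y y y], [A' → . A], [T → . X A], [T → . X d d], [X → . X X -], [X → . d - y] }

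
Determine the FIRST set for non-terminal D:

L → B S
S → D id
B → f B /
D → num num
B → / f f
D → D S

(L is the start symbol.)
To compute FIRST(D), examine every production with D on the left-hand side, reading each right-hand side left to right until a non-nullable symbol is reached.

From D → num num:
  - num is a terminal: add 'num' and stop
From D → D S:
  - D is the symbol being defined: contributes nothing new
    D is not nullable, so stop

Collecting: FIRST(D) = { 'num' }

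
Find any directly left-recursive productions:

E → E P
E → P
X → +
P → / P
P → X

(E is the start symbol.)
Yes, E is left-recursive

Direct left recursion occurs when N → N α for some non-terminal N (the right-hand side begins with the left-hand side itself).

E → E P: LEFT RECURSIVE (starts with E)
E → P: starts with P
X → +: starts with '+'
P → / P: starts with '/'
P → X: starts with X

The grammar has direct left recursion on: E.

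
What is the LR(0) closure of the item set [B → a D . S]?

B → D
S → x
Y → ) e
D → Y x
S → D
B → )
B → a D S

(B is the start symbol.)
{ [B → a D . S], [D → . Y x], [S → . D], [S → . x], [Y → . ) e] }

To compute CLOSURE, for each item [A → α.Bβ] where B is a non-terminal, add [B → .γ] for all productions B → γ; repeat for the newly added items until nothing changes.

Start with: [B → a D . S]
  [B → a D . S] has the dot before S: add [S → . x], [S → . D]
  [S → . D] has the dot before D: add [D → . Y x]
  [D → . Y x] has the dot before Y: add [Y → . ) e]
No further items can be added.

CLOSURE = { [B → a D . S], [D → . Y x], [S → . D], [S → . x], [Y → . ) e] }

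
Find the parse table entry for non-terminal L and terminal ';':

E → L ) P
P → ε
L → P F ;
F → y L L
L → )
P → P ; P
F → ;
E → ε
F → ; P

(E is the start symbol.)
L → P F ;

To find M[L, ';'], we find productions for L where ';' is in the predict set (PREDICT(N → α) = (FIRST(α) \ {ε}) ∪ (FOLLOW(N) if α ⇒* ε)).

Relevant sets:
  FIRST(P) = { ';', ε }
  FIRST(F) = { ';', 'y' }

L → P F ;: PREDICT = { ';', 'y' }
  ';' is in predict set, so this production goes in M[L, ';']
L → ): PREDICT = { ')' }

M[L, ';'] = L → P F ;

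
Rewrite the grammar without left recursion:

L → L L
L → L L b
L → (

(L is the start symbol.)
L → ( L'
L' → L L'
L' → L b L'
L' → ε

L is directly left-recursive. The standard transformation for
  A → A α₁ | ... | A α_m | β₁ | ... | β_n
is
  A  → β₁ A' | ... | β_n A'
  A' → α₁ A' | ... | α_m A' | ε

L → ( becomes L → ( L'
L → L L becomes L' → L L'
L → L L b becomes L' → L b L'
Add L' → ε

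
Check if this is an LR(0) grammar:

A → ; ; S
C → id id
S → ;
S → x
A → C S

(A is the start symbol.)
A grammar is LR(0) if no state in the canonical LR(0) collection has:
  - both a shift item (dot before a terminal) and a complete item (shift-reduce conflict), or
  - two or more complete items (reduce-reduce conflict; the accept item [A' → A .] counts as a complete item here).

Augment with A' → A and build the canonical LR(0) collection (I0 = CLOSURE({[A' → . A]}), then GOTO on every symbol after a dot until no new states appear). It has 11 states:
  I0: { [A → . ; ; S], [A → . C S], [A' → . A], [C → . id id] }  — shift
  I1: { [A → ; . ; S] }  — shift
  I2: { [A' → A .] }  — accept
  I3: { [A → C . S], [S → . ;], [S → . x] }  — shift
  I4: { [C → id . id] }  — shift
  I5: { [C → id id .] }  — reduce
  I6: { [S → ; .] }  — reduce
  I7: { [A → C S .] }  — reduce
  I8: { [S → x .] }  — reduce
  I9: { [A → ; ; . S], [S → . ;], [S → . x] }  — shift
  I10: { [A → ; ; S .] }  — reduce

Every state is either a pure shift/goto state or contains exactly one complete item and nothing to shift — no conflicts. The grammar is LR(0).

Answer: Yes, the grammar is LR(0)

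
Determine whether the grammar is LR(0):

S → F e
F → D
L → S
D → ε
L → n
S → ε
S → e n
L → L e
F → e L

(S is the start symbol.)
A grammar is LR(0) if no state in the canonical LR(0) collection has:
  - both a shift item (dot before a terminal) and a complete item (shift-reduce conflict), or
  - two or more complete items (reduce-reduce conflict; the accept item [S' → S .] counts as a complete item here).

Augment with S' → S and build the canonical LR(0) collection (I0 = CLOSURE({[S' → . S]}), then GOTO on every symbol after a dot until no new states appear). It has 10 states:
  I0: { [D → .], [F → . D], [F → . e L], [S → . F e], [S → . e n], [S → .], [S' → . S] }  — shift, 2 reduces
  I1: { [F → D .] }  — reduce
  I2: { [S → F . e] }  — shift
  I3: { [S' → S .] }  — accept
  I4: { [D → .], [F → . D], [F → . e L], [F → e . L], [L → . L e], [L → . S], [L → . n], [S → . F e], [S → . e n], [S → .], [S → e . n] }  — shift, 2 reduces
  I5: { [F → e L .], [L → L . e] }  — shift, reduce
  I6: { [L → S .] }  — reduce
  I7: { [L → n .], [S → e n .] }  — 2 reduces
  I8: { [L → L e .] }  — reduce
  I9: { [S → F e .] }  — reduce

Conflict in state I0:
  Shift-reduce conflict between [D → .] and [F → . e L]
So the grammar is NOT LR(0).

Answer: No. Shift-reduce conflict between [D → .] and [F → . e L]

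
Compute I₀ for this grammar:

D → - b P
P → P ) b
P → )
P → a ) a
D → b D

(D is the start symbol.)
First, augment the grammar with D' → D
I₀ = CLOSURE({ [D' → . D] }):
  [D' → . D] has the dot before D: add [D → . - b P], [D → . b D]
No further items can be added.

I₀ = { [D → . - b P], [D → . b D], [D' → . D] }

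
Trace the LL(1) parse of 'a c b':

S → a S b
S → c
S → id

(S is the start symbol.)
LL(1) parsing maintains a stack (initially the start symbol over $) and the input. At each step: if the stack top is a terminal, match it against the current input token; if it is a non-terminal N, replace it with the RHS of M[N, lookahead] (the unique production whose predict set contains the lookahead).

Stack is shown with the top on the left.

Stack    Input    Action
------------------------
S $      a c b $  output S → a S b
a S b $  a c b $  match 'a'
S b $    c b $    output S → c
c b $    c b $    match 'c'
b $      b $      match 'b'
$        $        accept

The string is accepted.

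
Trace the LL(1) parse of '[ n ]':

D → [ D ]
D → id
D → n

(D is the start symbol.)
Stack is shown with the top on the left.

Stack    Input    Action
------------------------
D $      [ n ] $  output D → [ D ]
[ D ] $  [ n ] $  match '['
D ] $    n ] $    output D → n
n ] $    n ] $    match 'n'
] $      ] $      match ']'
$        $        accept

The string is accepted.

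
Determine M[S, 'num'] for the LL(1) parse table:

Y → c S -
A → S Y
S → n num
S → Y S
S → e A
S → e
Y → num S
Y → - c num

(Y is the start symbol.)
S → Y S

To find M[S, 'num'], we find productions for S where 'num' is in the predict set (PREDICT(N → α) = (FIRST(α) \ {ε}) ∪ (FOLLOW(N) if α ⇒* ε)).

Relevant sets:
  FIRST(Y) = { '-', 'c', 'num' }

S → n num: PREDICT = { 'n' }
S → Y S: PREDICT = { '-', 'c', 'num' }
  'num' is in predict set, so this production goes in M[S, 'num']
S → e A: PREDICT = { 'e' }
S → e: PREDICT = { 'e' }

M[S, 'num'] = S → Y S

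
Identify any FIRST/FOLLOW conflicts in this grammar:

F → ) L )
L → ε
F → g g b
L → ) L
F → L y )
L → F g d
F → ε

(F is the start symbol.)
Nullable non-terminals: F, L.
FIRST sets used below: FIRST(L) = { ')', 'g', 'y', ε }, FIRST(F) = { ')', 'g', 'y', ε }

F: nullable alternative(s) F → ε; FOLLOW(F) = { $, 'g' }
  F → ) L ): FIRST \ {ε} = { ')' } — disjoint from FOLLOW(F)
  F → g g b: FIRST \ {ε} = { 'g' } — overlaps FOLLOW(F) on { 'g' }: CONFLICT
  F → L y ): FIRST \ {ε} = { ')', 'g', 'y' } — overlaps FOLLOW(F) on { 'g' }: CONFLICT
  F → ε: FIRST \ {ε} = { } — this is the only nullable alternative, skip

L: nullable alternative(s) L → ε; FOLLOW(L) = { ')', 'y' }
  L → ε: FIRST \ {ε} = { } — this is the only nullable alternative, skip
  L → ) L: FIRST \ {ε} = { ')' } — overlaps FOLLOW(L) on { ')' }: CONFLICT
  L → F g d: FIRST \ {ε} = { ')', 'g', 'y' } — overlaps FOLLOW(L) on { ')', 'y' }: CONFLICT

So the grammar has 4 FIRST/FOLLOW conflicts (marked CONFLICT above).

Answer: Yes. F → g g b with FOLLOW(F) on { 'g' }; F → L y ')' with FOLLOW(F) on { 'g' }; L → ')' L with FOLLOW(L) on { ')' }; L → F g d with FOLLOW(L) on { ')', 'y' }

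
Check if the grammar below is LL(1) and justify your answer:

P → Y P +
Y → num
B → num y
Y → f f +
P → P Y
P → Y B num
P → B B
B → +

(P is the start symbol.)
Relevant sets:
  FIRST(Y) = { 'f', 'num' }
  FIRST(P) = { '+', 'f', 'num' }
  FIRST(B) = { '+', 'num' }

For P:
  PREDICT(P → Y P '+') = { 'f', 'num' }
  PREDICT(P → P Y) = { '+', 'f', 'num' }
  PREDICT(P → Y B num) = { 'f', 'num' }
  PREDICT(P → B B) = { '+', 'num' }
For Y:
  PREDICT(Y → num) = { 'num' }
  PREDICT(Y → f f '+') = { 'f' }
For B:
  PREDICT(B → num y) = { 'num' }
  PREDICT(B → '+') = { '+' }

Conflict found: Predict set conflict for P: { 'f', 'num' }
The grammar is NOT LL(1).

Answer: No. Predict set conflict for P: { 'f', 'num' }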